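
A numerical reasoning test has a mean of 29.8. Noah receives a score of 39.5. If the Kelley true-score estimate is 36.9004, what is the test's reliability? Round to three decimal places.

T̂ = ρX + (1 − ρ)μ  ⇒  T̂ − μ = ρ(X − μ)
ρ = (T̂ − μ)/(X − μ) = (36.9004 − 29.8) / (39.5 − 29.8) = 7.1004 / 9.7 = 0.73200

0.732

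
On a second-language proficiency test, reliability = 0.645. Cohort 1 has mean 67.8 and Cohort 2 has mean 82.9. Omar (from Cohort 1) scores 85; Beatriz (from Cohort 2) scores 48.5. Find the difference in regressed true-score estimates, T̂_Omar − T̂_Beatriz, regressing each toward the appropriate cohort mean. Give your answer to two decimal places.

T̂_Omar = 0.645(85) + 0.355(67.8) = 78.8940
T̂_Beatriz = 0.645(48.5) + 0.355(82.9) = 60.7120
Difference = 78.8940 − 60.7120 = 18.1820

18.18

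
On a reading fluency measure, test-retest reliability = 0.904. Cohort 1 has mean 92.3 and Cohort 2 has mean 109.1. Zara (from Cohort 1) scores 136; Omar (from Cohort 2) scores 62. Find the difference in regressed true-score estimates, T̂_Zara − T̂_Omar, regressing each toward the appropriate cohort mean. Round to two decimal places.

65.28

T̂_Zara = 0.904(136) + 0.096(92.3) = 131.8048
T̂_Omar = 0.904(62) + 0.096(109.1) = 66.5216
Difference = 131.8048 − 66.5216 = 65.2832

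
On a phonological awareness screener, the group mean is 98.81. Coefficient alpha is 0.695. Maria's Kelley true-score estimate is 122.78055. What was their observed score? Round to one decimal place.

133.3

T̂ = ρX + (1 − ρ)μ  ⇒  X = (T̂ − (1 − ρ)μ) / ρ
X = (122.78055 − 0.305 × 98.81) / 0.695 = (122.78055 − 30.13705) / 0.695 = 92.64350 / 0.695 = 133.300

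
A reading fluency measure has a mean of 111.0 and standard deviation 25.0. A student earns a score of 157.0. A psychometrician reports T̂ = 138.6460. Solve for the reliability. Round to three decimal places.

T̂ = ρX + (1 − ρ)μ  ⇒  T̂ − μ = ρ(X − μ)
ρ = (T̂ − μ)/(X − μ) = (138.6460 − 111.0) / (157.0 − 111.0) = 27.6460 / 46.0 = 0.60100

0.601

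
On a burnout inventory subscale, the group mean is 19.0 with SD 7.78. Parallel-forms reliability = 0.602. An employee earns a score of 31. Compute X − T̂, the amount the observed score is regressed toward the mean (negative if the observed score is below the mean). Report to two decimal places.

T̂ = 0.602(31) + 0.398(19.0) = 18.662 + 7.5620 = 26.2240 → 26.224
X − T̂ = 31 − 26.224 = 4.776 → 4.78

4.78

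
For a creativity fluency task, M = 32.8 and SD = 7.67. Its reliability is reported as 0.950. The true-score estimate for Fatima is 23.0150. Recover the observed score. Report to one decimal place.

T̂ = ρX + (1 − ρ)μ  ⇒  X = (T̂ − (1 − ρ)μ) / ρ
X = (23.0150 − 0.050 × 32.8) / 0.950 = (23.0150 − 1.6400) / 0.950 = 21.3750 / 0.950 = 22.500

22.5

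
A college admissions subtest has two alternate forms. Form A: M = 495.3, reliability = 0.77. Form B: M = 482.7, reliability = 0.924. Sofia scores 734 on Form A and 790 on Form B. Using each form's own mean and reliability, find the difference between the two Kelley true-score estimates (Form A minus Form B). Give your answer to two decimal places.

-87.55

T̂_A = 0.77(734) + 0.23(495.3) = 679.0990
T̂_B = 0.924(790) + 0.076(482.7) = 766.6452
T̂_A − T̂_B = -87.5462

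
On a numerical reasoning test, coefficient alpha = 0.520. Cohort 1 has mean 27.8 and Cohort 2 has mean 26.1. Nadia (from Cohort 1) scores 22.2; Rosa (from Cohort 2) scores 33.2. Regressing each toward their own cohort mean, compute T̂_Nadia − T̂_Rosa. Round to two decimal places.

T̂_Nadia = 0.520(22.2) + 0.480(27.8) = 24.8880
T̂_Rosa = 0.520(33.2) + 0.480(26.1) = 29.7920
Difference = 24.8880 − 29.7920 = -4.9040

-4.90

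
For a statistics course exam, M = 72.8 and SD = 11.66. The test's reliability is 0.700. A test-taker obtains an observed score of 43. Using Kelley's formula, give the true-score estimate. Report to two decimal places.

T̂ = ρX + (1 − ρ)μ
  = 0.700 × 43 + 0.300 × 72.8
  = 30.100 + 21.8400
  = 51.940
  ≈ 51.94

51.94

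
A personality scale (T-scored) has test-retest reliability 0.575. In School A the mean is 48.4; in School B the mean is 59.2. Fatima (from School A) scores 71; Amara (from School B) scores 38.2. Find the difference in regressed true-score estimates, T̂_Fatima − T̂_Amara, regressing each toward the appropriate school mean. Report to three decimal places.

T̂_Fatima = 0.575(71) + 0.425(48.4) = 61.39500
T̂_Amara = 0.575(38.2) + 0.425(59.2) = 47.12500
Difference = 61.39500 − 47.12500 = 14.27000

14.270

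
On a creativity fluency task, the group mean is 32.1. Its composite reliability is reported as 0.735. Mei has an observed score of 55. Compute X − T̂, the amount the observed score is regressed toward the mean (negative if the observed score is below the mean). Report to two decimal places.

Kelley's formula gives T̂ = 0.735·55 + 0.265·32.1 = 40.425 + 8.5065 = 48.9315.
X − T̂ = 55 − 48.931 = 6.069 → 6.07

6.07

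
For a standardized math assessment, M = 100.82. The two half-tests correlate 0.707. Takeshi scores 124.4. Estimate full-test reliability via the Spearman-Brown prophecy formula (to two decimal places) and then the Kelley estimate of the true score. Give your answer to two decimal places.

Spearman-Brown: ρ = 2r/(1 + r) = 2(0.707)/(1 + 0.707) = 1.4140/1.707 = 0.8284 → 0.83
Regress the observed score toward the mean by the unreliability: T̂ = 0.83·124.4 + 0.17·100.82 = 103.252 + 17.1394 = 120.391.

120.39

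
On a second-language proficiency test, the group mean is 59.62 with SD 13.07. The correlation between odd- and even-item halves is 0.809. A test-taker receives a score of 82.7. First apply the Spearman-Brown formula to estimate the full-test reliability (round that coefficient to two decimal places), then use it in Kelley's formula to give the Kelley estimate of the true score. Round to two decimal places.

80.16

Spearman-Brown: ρ = 2r/(1 + r) = 2(0.809)/(1 + 0.809) = 1.6180/1.809 = 0.8944 → 0.89
Weight the observed score by reliability and the mean by (1 − reliability): T̂ = 0.89·82.7 + 0.11·59.62 = 73.603 + 6.5582 = 80.161.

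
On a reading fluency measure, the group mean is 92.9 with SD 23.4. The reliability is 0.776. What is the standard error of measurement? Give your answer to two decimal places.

11.07

SEM = SD · √(1 − ρ) = 23.4 × √0.224 = 23.4 × 0.4733 = 11.075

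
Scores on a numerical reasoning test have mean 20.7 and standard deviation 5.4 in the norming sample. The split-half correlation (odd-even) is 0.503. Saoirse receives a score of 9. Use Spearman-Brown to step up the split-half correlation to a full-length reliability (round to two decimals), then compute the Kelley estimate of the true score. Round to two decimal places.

Spearman-Brown: ρ = 2r/(1 + r) = 2(0.503)/(1 + 0.503) = 1.0060/1.503 = 0.6693 → 0.67
Weight the observed score by reliability and the mean by (1 − reliability): T̂ = 0.67·9 + 0.33·20.7 = 6.03 + 6.831 = 12.861.

12.86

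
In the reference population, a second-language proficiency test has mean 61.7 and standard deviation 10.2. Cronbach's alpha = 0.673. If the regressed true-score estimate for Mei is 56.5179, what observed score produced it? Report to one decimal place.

T̂ = ρX + (1 − ρ)μ  ⇒  X = (T̂ − (1 − ρ)μ) / ρ
X = (56.5179 − 0.327 × 61.7) / 0.673 = (56.5179 − 20.1759) / 0.673 = 36.3420 / 0.673 = 54.000

54.0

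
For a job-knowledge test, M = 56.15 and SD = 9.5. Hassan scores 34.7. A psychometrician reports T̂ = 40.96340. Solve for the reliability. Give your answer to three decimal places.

0.708

T̂ = ρX + (1 − ρ)μ  ⇒  T̂ − μ = ρ(X − μ)
ρ = (T̂ − μ)/(X − μ) = (40.96340 − 56.15) / (34.7 − 56.15) = -15.18660 / -21.45 = 0.70800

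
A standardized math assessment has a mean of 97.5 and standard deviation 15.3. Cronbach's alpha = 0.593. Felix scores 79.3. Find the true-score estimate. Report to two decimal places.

86.71

T̂ = ρX + (1 − ρ)μ
  = 0.593 × 79.3 + 0.407 × 97.5
  = 47.0249 + 39.6825
  = 86.707
  ≈ 86.71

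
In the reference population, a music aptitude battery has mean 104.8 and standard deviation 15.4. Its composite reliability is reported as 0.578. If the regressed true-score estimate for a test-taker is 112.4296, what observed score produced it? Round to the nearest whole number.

118

T̂ = ρX + (1 − ρ)μ  ⇒  X = (T̂ − (1 − ρ)μ) / ρ
X = (112.4296 − 0.422 × 104.8) / 0.578 = (112.4296 − 44.2256) / 0.578 = 68.2040 / 0.578 = 118.00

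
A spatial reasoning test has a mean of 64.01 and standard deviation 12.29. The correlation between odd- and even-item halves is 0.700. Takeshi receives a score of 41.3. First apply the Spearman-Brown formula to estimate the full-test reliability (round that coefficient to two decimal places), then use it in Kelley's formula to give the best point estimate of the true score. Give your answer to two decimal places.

45.39

Spearman-Brown: ρ = 2r/(1 + r) = 2(0.700)/(1 + 0.700) = 1.4000/1.700 = 0.8235 → 0.82
T̂ = ρX + (1 − ρ)μ
  = 0.82 × 41.3 + 0.18 × 64.01
  = 33.866 + 11.5218
  = 45.388
  ≈ 45.39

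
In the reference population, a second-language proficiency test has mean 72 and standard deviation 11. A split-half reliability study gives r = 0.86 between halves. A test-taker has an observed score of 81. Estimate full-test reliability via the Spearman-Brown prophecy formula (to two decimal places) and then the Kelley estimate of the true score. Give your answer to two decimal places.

80.28

Spearman-Brown: ρ = 2r/(1 + r) = 2(0.86)/(1 + 0.86) = 1.720/1.86 = 0.9247 → 0.92
T̂ = ρX + (1 − ρ)μ
  = 0.92 × 81 + 0.08 × 72
  = 74.52 + 5.76
  = 80.280
  ≈ 80.28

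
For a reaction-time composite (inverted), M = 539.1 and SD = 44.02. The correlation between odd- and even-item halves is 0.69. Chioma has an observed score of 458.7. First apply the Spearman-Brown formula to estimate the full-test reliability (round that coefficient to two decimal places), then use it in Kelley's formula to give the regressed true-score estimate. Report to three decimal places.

Spearman-Brown: ρ = 2r/(1 + r) = 2(0.69)/(1 + 0.69) = 1.380/1.69 = 0.8166 → 0.82
T̂ = ρX + (1 − ρ)μ
  = 0.82 × 458.7 + 0.18 × 539.1
  = 376.134 + 97.038
  = 473.1720
  ≈ 473.172

473.172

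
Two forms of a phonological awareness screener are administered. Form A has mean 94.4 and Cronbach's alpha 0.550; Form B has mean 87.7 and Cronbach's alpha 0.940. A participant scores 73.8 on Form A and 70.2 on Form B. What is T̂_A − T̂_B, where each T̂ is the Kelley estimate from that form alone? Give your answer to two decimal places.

11.82

T̂_A = 0.550(73.8) + 0.450(94.4) = 83.0700
T̂_B = 0.940(70.2) + 0.060(87.7) = 71.2500
T̂_A − T̂_B = 11.8200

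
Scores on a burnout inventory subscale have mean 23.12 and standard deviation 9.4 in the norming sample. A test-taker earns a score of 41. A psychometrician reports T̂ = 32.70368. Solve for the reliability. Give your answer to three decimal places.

0.536

T̂ = ρX + (1 − ρ)μ  ⇒  T̂ − μ = ρ(X − μ)
ρ = (T̂ − μ)/(X − μ) = (32.70368 − 23.12) / (41 − 23.12) = 9.58368 / 17.88 = 0.53600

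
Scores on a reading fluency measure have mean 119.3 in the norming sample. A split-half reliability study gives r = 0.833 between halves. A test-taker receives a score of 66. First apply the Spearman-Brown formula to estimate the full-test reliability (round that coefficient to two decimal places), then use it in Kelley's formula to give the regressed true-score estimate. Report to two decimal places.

Spearman-Brown: ρ = 2r/(1 + r) = 2(0.833)/(1 + 0.833) = 1.6660/1.833 = 0.9089 → 0.91
Kelley's formula gives T̂ = 0.91·66 + 0.09·119.3 = 60.06 + 10.737 = 70.797.

70.80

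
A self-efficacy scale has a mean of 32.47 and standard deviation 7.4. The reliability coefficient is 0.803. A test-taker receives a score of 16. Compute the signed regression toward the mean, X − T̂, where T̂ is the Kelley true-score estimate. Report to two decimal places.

-3.24

Regress the observed score toward the mean by the unreliability: T̂ = 0.803·16 + 0.197·32.47 = 12.848 + 6.39659 = 19.2446.
X − T̂ = 16 − 19.245 = -3.245 → -3.24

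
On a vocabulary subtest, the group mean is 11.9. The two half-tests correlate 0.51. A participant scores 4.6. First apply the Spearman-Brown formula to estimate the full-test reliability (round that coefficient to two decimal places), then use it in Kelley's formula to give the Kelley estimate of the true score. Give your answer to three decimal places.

Spearman-Brown: ρ = 2r/(1 + r) = 2(0.51)/(1 + 0.51) = 1.020/1.51 = 0.6755 → 0.68
T̂ = ρX + (1 − ρ)μ
  = 0.68 × 4.6 + 0.32 × 11.9
  = 3.128 + 3.808
  = 6.9360
  ≈ 6.936

6.936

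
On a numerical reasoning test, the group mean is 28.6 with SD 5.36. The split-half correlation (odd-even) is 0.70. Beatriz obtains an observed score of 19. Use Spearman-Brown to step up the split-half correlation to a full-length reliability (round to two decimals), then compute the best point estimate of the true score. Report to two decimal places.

Spearman-Brown: ρ = 2r/(1 + r) = 2(0.70)/(1 + 0.70) = 1.400/1.70 = 0.8235 → 0.82
T̂ = 0.82(19) + 0.18(28.6) = 15.58 + 5.148 = 20.728 → 20.73

20.73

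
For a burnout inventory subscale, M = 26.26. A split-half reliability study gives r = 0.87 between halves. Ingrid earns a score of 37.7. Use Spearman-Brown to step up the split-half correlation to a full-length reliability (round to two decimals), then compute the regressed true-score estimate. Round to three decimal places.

36.899

Spearman-Brown: ρ = 2r/(1 + r) = 2(0.87)/(1 + 0.87) = 1.740/1.87 = 0.9305 → 0.93
T̂ = 0.93(37.7) + 0.07(26.26) = 35.061 + 1.8382 = 36.8992 → 36.899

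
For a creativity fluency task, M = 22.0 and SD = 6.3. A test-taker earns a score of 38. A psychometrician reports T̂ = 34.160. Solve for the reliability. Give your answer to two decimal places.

T̂ = ρX + (1 − ρ)μ  ⇒  T̂ − μ = ρ(X − μ)
ρ = (T̂ − μ)/(X − μ) = (34.160 − 22.0) / (38 − 22.0) = 12.160 / 16.0 = 0.7600

0.76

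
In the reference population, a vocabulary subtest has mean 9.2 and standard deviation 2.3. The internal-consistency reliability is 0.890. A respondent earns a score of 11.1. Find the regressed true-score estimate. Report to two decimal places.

T̂ = 0.890(11.1) + 0.110(9.2) = 9.8790 + 1.0120 = 10.891 → 10.89

10.89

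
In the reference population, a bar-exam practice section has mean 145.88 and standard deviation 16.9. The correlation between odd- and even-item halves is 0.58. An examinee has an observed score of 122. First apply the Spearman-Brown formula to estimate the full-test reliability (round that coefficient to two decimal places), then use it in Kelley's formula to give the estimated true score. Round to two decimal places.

128.45

Spearman-Brown: ρ = 2r/(1 + r) = 2(0.58)/(1 + 0.58) = 1.160/1.58 = 0.7342 → 0.73
T̂ = ρX + (1 − ρ)μ
  = 0.73 × 122 + 0.27 × 145.88
  = 89.06 + 39.3876
  = 128.448
  ≈ 128.45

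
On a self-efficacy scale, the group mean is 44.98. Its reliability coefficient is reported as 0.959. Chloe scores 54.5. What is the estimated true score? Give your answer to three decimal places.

54.110

T̂ = ρX + (1 − ρ)μ
  = 0.959 × 54.5 + 0.041 × 44.98
  = 52.2655 + 1.84418
  = 54.1097
  ≈ 54.110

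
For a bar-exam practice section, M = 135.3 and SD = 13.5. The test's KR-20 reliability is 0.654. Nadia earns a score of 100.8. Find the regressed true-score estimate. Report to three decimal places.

T̂ = ρX + (1 − ρ)μ
  = 0.654 × 100.8 + 0.346 × 135.3
  = 65.9232 + 46.8138
  = 112.7370
  ≈ 112.737

112.737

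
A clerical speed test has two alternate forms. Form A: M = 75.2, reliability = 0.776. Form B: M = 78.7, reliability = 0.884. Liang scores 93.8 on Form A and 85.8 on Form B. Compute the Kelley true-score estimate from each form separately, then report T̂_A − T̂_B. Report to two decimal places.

4.66

T̂_A = 0.776(93.8) + 0.224(75.2) = 89.6336
T̂_B = 0.884(85.8) + 0.116(78.7) = 84.9764
T̂_A − T̂_B = 4.6572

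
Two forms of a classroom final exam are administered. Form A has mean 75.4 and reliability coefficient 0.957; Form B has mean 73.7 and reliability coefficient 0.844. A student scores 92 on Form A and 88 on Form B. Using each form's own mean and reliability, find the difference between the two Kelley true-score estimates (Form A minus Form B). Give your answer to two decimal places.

5.52

T̂_A = 0.957(92) + 0.043(75.4) = 91.2862
T̂_B = 0.844(88) + 0.156(73.7) = 85.7692
T̂_A − T̂_B = 5.5170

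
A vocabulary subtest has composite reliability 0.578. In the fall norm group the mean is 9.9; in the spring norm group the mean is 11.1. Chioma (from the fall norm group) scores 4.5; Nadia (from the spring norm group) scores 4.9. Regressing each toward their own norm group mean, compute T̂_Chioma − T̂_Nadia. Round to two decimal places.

-0.74

T̂_Chioma = 0.578(4.5) + 0.422(9.9) = 6.7788
T̂_Nadia = 0.578(4.9) + 0.422(11.1) = 7.5164
Difference = 6.7788 − 7.5164 = -0.7376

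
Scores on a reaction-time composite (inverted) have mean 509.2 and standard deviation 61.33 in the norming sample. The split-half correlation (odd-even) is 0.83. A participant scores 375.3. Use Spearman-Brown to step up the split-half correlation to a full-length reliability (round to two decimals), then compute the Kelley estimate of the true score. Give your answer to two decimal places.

Spearman-Brown: ρ = 2r/(1 + r) = 2(0.83)/(1 + 0.83) = 1.660/1.83 = 0.9071 → 0.91
T̂ = 0.91(375.3) + 0.09(509.2) = 341.523 + 45.828 = 387.351 → 387.35

387.35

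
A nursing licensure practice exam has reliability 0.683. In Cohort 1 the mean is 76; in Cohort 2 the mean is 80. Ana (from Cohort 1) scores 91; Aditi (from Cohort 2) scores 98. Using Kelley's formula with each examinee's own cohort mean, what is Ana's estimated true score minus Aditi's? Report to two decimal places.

-6.05

T̂_Ana = 0.683(91) + 0.317(76) = 86.2450
T̂_Aditi = 0.683(98) + 0.317(80) = 92.2940
Difference = 86.2450 − 92.2940 = -6.0490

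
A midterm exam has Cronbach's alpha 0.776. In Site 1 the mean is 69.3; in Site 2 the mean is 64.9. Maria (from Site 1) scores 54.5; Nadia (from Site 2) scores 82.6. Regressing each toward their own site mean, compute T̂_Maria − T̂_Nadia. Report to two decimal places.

-20.82

T̂_Maria = 0.776(54.5) + 0.224(69.3) = 57.8152
T̂_Nadia = 0.776(82.6) + 0.224(64.9) = 78.6352
Difference = 57.8152 − 78.6352 = -20.8200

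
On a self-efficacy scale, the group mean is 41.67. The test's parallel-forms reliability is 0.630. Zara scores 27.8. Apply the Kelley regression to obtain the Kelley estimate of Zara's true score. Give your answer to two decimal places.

Weight the observed score by reliability and the mean by (1 − reliability): T̂ = 0.630·27.8 + 0.370·41.67 = 17.5140 + 15.41790 = 32.932.

32.93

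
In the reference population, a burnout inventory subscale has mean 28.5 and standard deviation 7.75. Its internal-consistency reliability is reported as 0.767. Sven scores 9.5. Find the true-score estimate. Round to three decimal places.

T̂ = ρX + (1 − ρ)μ
  = 0.767 × 9.5 + 0.233 × 28.5
  = 7.2865 + 6.6405
  = 13.9270
  ≈ 13.927

13.927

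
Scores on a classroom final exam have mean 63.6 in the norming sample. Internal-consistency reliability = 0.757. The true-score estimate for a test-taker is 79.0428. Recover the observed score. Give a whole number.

84

T̂ = ρX + (1 − ρ)μ  ⇒  X = (T̂ − (1 − ρ)μ) / ρ
X = (79.0428 − 0.243 × 63.6) / 0.757 = (79.0428 − 15.4548) / 0.757 = 63.5880 / 0.757 = 84.00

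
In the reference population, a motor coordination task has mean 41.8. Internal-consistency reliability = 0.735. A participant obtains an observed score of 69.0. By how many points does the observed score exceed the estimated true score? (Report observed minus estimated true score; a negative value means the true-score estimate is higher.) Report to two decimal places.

7.21

T̂ = 0.735(69.0) + 0.265(41.8) = 50.7150 + 11.0770 = 61.7920 → 61.792
X − T̂ = 69.0 − 61.792 = 7.208 → 7.21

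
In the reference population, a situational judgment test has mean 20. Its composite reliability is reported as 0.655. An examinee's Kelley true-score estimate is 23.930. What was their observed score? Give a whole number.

T̂ = ρX + (1 − ρ)μ  ⇒  X = (T̂ − (1 − ρ)μ) / ρ
X = (23.930 − 0.345 × 20) / 0.655 = (23.930 − 6.900) / 0.655 = 17.030 / 0.655 = 26.00

26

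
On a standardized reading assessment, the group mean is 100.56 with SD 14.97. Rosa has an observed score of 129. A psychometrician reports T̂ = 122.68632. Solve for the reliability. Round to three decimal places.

0.778

T̂ = ρX + (1 − ρ)μ  ⇒  T̂ − μ = ρ(X − μ)
ρ = (T̂ − μ)/(X − μ) = (122.68632 − 100.56) / (129 − 100.56) = 22.12632 / 28.44 = 0.77800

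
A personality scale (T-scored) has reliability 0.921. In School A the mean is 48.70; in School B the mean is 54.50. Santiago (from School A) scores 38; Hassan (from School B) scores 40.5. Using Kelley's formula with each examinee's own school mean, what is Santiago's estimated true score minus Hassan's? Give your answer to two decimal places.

-2.76

T̂_Santiago = 0.921(38) + 0.079(48.70) = 38.8453
T̂_Hassan = 0.921(40.5) + 0.079(54.50) = 41.6060
Difference = 38.8453 − 41.6060 = -2.7607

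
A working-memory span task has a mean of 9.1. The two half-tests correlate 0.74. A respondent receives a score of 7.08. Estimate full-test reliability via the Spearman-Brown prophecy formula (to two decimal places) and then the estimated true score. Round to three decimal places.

7.383

Spearman-Brown: ρ = 2r/(1 + r) = 2(0.74)/(1 + 0.74) = 1.480/1.74 = 0.8506 → 0.85
T̂ = ρX + (1 − ρ)μ
  = 0.85 × 7.08 + 0.15 × 9.1
  = 6.0180 + 1.365
  = 7.3830
  ≈ 7.383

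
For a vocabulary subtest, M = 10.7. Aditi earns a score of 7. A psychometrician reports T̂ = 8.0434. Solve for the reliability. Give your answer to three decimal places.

T̂ = ρX + (1 − ρ)μ  ⇒  T̂ − μ = ρ(X − μ)
ρ = (T̂ − μ)/(X − μ) = (8.0434 − 10.7) / (7 − 10.7) = -2.6566 / -3.7 = 0.71800

0.718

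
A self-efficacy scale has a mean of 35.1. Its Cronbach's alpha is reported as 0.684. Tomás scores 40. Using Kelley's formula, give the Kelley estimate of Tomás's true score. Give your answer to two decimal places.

T̂ = 0.684(40) + 0.316(35.1) = 27.360 + 11.0916 = 38.452 → 38.45

38.45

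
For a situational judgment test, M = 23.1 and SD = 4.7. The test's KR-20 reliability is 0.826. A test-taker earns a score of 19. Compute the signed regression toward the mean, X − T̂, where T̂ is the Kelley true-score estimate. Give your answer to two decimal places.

T̂ = 0.826(19) + 0.174(23.1) = 15.694 + 4.0194 = 19.7134 → 19.713
X − T̂ = 19 − 19.713 = -0.713 → -0.71

-0.71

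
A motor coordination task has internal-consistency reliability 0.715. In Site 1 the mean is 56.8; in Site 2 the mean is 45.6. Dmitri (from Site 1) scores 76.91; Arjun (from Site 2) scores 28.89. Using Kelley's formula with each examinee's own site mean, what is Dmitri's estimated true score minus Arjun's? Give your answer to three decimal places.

T̂_Dmitri = 0.715(76.91) + 0.285(56.8) = 71.17865
T̂_Arjun = 0.715(28.89) + 0.285(45.6) = 33.65235
Difference = 71.17865 − 33.65235 = 37.52630

37.526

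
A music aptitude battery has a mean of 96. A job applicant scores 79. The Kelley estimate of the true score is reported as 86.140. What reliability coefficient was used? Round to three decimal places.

T̂ = ρX + (1 − ρ)μ  ⇒  T̂ − μ = ρ(X − μ)
ρ = (T̂ − μ)/(X − μ) = (86.140 − 96) / (79 − 96) = -9.860 / -17.0 = 0.58000

0.580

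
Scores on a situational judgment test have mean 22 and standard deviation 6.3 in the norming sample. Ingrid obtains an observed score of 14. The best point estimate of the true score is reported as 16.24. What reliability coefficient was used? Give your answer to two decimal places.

0.72

T̂ = ρX + (1 − ρ)μ  ⇒  T̂ − μ = ρ(X − μ)
ρ = (T̂ − μ)/(X − μ) = (16.24 − 22) / (14 − 22) = -5.76 / -8.0 = 0.7200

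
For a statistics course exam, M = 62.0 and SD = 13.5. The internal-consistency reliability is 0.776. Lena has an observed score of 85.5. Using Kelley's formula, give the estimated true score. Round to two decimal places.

80.24

Regress the observed score toward the mean by the unreliability: T̂ = 0.776·85.5 + 0.224·62.0 = 66.3480 + 13.8880 = 80.236.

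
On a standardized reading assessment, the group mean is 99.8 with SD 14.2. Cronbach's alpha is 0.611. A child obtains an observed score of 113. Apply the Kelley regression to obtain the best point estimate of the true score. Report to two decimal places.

107.87

T̂ = ρX + (1 − ρ)μ
  = 0.611 × 113 + 0.389 × 99.8
  = 69.043 + 38.8222
  = 107.865
  ≈ 107.87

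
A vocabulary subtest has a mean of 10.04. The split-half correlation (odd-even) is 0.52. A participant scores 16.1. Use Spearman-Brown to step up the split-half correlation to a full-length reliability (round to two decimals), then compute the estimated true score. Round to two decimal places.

Spearman-Brown: ρ = 2r/(1 + r) = 2(0.52)/(1 + 0.52) = 1.040/1.52 = 0.6842 → 0.68
T̂ = ρX + (1 − ρ)μ
  = 0.68 × 16.1 + 0.32 × 10.04
  = 10.948 + 3.2128
  = 14.161
  ≈ 14.16

14.16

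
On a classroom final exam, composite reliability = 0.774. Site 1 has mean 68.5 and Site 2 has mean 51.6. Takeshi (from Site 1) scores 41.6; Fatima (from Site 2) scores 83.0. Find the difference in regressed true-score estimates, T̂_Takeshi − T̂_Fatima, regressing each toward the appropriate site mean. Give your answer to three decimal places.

T̂_Takeshi = 0.774(41.6) + 0.226(68.5) = 47.67940
T̂_Fatima = 0.774(83.0) + 0.226(51.6) = 75.90360
Difference = 47.67940 − 75.90360 = -28.22420

-28.224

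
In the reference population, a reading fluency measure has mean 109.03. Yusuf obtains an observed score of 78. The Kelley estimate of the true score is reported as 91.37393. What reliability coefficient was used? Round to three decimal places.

0.569

T̂ = ρX + (1 − ρ)μ  ⇒  T̂ − μ = ρ(X − μ)
ρ = (T̂ − μ)/(X − μ) = (91.37393 − 109.03) / (78 − 109.03) = -17.65607 / -31.03 = 0.56900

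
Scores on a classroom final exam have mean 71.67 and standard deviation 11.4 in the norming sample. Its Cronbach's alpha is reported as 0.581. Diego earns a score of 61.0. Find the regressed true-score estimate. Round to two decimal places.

T̂ = 0.581(61.0) + 0.419(71.67) = 35.4410 + 30.02973 = 65.471 → 65.47

65.47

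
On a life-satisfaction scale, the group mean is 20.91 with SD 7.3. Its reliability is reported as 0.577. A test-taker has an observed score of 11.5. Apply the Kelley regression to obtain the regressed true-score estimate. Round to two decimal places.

Regress the observed score toward the mean by the unreliability: T̂ = 0.577·11.5 + 0.423·20.91 = 6.6355 + 8.84493 = 15.480.

15.48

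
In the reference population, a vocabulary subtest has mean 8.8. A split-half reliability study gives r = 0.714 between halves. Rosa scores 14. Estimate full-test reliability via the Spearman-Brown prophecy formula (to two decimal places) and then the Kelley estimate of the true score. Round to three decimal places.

13.116

Spearman-Brown: ρ = 2r/(1 + r) = 2(0.714)/(1 + 0.714) = 1.4280/1.714 = 0.8331 → 0.83
T̂ = ρX + (1 − ρ)μ
  = 0.83 × 14 + 0.17 × 8.8
  = 11.62 + 1.496
  = 13.1160
  ≈ 13.116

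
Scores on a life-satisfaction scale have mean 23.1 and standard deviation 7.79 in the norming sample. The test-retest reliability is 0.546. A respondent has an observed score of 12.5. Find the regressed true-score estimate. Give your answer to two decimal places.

17.31

T̂ = ρX + (1 − ρ)μ
  = 0.546 × 12.5 + 0.454 × 23.1
  = 6.8250 + 10.4874
  = 17.312
  ≈ 17.31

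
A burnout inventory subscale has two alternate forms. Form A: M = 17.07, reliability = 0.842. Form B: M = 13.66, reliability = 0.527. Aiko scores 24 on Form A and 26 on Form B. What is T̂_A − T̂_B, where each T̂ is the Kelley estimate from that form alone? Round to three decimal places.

T̂_A = 0.842(24) + 0.158(17.07) = 22.90506
T̂_B = 0.527(26) + 0.473(13.66) = 20.16318
T̂_A − T̂_B = 2.74188

2.742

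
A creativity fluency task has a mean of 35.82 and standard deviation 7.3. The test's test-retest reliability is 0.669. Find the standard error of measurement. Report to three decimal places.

SEM = SD · √(1 − ρ) = 7.3 × √0.331 = 7.3 × 0.5753 = 4.1999

4.200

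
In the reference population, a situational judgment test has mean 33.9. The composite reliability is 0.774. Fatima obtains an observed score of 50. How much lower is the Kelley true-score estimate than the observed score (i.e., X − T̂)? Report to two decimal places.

3.64

T̂ = 0.774(50) + 0.226(33.9) = 38.700 + 7.6614 = 46.3614 → 46.361
X − T̂ = 50 − 46.361 = 3.639 → 3.64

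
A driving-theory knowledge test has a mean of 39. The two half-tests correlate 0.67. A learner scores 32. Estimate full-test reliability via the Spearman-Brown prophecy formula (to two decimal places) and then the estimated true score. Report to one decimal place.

Spearman-Brown: ρ = 2r/(1 + r) = 2(0.67)/(1 + 0.67) = 1.340/1.67 = 0.8024 → 0.80
T̂ = ρX + (1 − ρ)μ
  = 0.80 × 32 + 0.20 × 39
  = 25.60 + 7.80
  = 33.40
  ≈ 33.4

33.4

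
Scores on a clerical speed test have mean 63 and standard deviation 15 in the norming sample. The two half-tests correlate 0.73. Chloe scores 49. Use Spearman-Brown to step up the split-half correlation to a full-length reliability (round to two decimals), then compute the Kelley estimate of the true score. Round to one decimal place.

51.2

Spearman-Brown: ρ = 2r/(1 + r) = 2(0.73)/(1 + 0.73) = 1.460/1.73 = 0.8439 → 0.84
T̂ = 0.84(49) + 0.16(63) = 41.16 + 10.08 = 51.24 → 51.2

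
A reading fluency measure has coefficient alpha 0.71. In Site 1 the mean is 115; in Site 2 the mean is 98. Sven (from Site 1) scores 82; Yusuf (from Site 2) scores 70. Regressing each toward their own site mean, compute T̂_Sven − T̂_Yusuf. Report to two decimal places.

13.45

T̂_Sven = 0.71(82) + 0.29(115) = 91.5700
T̂_Yusuf = 0.71(70) + 0.29(98) = 78.1200
Difference = 91.5700 − 78.1200 = 13.4500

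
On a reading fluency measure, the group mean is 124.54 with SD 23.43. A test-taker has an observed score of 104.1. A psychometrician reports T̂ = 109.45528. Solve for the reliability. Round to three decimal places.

0.738

T̂ = ρX + (1 − ρ)μ  ⇒  T̂ − μ = ρ(X − μ)
ρ = (T̂ − μ)/(X − μ) = (109.45528 − 124.54) / (104.1 − 124.54) = -15.08472 / -20.44 = 0.73800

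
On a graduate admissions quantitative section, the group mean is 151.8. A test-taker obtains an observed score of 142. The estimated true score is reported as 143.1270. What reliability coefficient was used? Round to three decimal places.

0.885

T̂ = ρX + (1 − ρ)μ  ⇒  T̂ − μ = ρ(X − μ)
ρ = (T̂ − μ)/(X − μ) = (143.1270 − 151.8) / (142 − 151.8) = -8.6730 / -9.8 = 0.88500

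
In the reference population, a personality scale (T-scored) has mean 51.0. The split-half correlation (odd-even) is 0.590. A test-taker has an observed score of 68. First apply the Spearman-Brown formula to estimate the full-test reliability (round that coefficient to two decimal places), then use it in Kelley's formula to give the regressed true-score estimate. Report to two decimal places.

Spearman-Brown: ρ = 2r/(1 + r) = 2(0.590)/(1 + 0.590) = 1.1800/1.590 = 0.7421 → 0.74
Regress the observed score toward the mean by the unreliability: T̂ = 0.74·68 + 0.26·51.0 = 50.32 + 13.260 = 63.580.

63.58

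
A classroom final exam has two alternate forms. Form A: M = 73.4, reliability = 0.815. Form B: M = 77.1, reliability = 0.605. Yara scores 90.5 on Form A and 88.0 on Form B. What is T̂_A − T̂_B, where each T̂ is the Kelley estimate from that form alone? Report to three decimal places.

T̂_A = 0.815(90.5) + 0.185(73.4) = 87.33650
T̂_B = 0.605(88.0) + 0.395(77.1) = 83.69450
T̂_A − T̂_B = 3.64200

3.642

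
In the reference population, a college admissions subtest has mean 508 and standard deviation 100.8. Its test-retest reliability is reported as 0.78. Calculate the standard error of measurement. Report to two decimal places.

SEM = SD · √(1 − ρ) = 100.8 × √0.22 = 100.8 × 0.4690 = 47.279

47.28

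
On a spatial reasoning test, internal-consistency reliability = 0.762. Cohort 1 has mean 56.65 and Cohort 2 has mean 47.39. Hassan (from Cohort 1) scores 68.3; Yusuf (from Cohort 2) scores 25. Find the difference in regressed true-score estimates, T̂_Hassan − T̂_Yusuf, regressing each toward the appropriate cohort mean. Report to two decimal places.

T̂_Hassan = 0.762(68.3) + 0.238(56.65) = 65.5273
T̂_Yusuf = 0.762(25) + 0.238(47.39) = 30.3288
Difference = 65.5273 − 30.3288 = 35.1985

35.20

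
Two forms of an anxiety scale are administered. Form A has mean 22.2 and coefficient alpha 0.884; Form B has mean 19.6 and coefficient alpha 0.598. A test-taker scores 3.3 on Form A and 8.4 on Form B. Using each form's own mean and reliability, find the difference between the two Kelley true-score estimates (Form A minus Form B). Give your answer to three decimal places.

-7.410

T̂_A = 0.884(3.3) + 0.116(22.2) = 5.49240
T̂_B = 0.598(8.4) + 0.402(19.6) = 12.90240
T̂_A − T̂_B = -7.41000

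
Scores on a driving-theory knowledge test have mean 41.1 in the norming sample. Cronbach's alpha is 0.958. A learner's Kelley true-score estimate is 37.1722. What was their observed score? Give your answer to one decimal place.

T̂ = ρX + (1 − ρ)μ  ⇒  X = (T̂ − (1 − ρ)μ) / ρ
X = (37.1722 − 0.042 × 41.1) / 0.958 = (37.1722 − 1.7262) / 0.958 = 35.4460 / 0.958 = 37.000

37.0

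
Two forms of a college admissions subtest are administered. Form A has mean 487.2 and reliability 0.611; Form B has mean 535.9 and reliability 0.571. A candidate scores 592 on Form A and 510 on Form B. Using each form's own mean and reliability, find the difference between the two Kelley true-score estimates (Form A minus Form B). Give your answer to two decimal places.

30.12

T̂_A = 0.611(592) + 0.389(487.2) = 551.2328
T̂_B = 0.571(510) + 0.429(535.9) = 521.1111
T̂_A − T̂_B = 30.1217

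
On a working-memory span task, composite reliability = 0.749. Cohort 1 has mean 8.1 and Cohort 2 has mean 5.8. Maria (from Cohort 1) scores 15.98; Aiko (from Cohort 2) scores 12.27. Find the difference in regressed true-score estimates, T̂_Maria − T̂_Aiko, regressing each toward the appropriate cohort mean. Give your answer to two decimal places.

3.36

T̂_Maria = 0.749(15.98) + 0.251(8.1) = 14.0021
T̂_Aiko = 0.749(12.27) + 0.251(5.8) = 10.6460
Difference = 14.0021 − 10.6460 = 3.3561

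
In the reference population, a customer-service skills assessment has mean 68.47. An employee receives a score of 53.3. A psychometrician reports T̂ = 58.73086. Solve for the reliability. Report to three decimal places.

0.642

T̂ = ρX + (1 − ρ)μ  ⇒  T̂ − μ = ρ(X − μ)
ρ = (T̂ − μ)/(X − μ) = (58.73086 − 68.47) / (53.3 − 68.47) = -9.73914 / -15.17 = 0.64200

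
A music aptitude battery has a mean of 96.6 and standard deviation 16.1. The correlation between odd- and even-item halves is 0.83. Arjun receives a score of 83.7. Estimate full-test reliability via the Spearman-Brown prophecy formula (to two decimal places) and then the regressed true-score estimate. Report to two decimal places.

Spearman-Brown: ρ = 2r/(1 + r) = 2(0.83)/(1 + 0.83) = 1.660/1.83 = 0.9071 → 0.91
T̂ = 0.91(83.7) + 0.09(96.6) = 76.167 + 8.694 = 84.861 → 84.86

84.86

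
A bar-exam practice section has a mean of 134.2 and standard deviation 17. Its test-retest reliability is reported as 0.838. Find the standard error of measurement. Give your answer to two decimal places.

SEM = SD · √(1 − ρ) = 17 × √0.162 = 17 × 0.4025 = 6.842

6.84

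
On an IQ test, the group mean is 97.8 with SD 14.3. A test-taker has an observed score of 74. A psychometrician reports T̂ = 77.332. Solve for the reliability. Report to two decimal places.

T̂ = ρX + (1 − ρ)μ  ⇒  T̂ − μ = ρ(X − μ)
ρ = (T̂ − μ)/(X − μ) = (77.332 − 97.8) / (74 − 97.8) = -20.468 / -23.8 = 0.8600

0.86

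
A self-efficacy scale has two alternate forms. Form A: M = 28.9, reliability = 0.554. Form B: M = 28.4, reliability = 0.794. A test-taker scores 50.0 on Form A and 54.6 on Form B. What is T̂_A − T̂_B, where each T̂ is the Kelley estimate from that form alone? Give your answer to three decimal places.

T̂_A = 0.554(50.0) + 0.446(28.9) = 40.58940
T̂_B = 0.794(54.6) + 0.206(28.4) = 49.20280
T̂_A − T̂_B = -8.61340

-8.613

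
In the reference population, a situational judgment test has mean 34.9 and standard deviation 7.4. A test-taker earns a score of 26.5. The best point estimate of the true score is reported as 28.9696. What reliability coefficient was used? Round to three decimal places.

0.706

T̂ = ρX + (1 − ρ)μ  ⇒  T̂ − μ = ρ(X − μ)
ρ = (T̂ − μ)/(X − μ) = (28.9696 − 34.9) / (26.5 − 34.9) = -5.9304 / -8.4 = 0.70600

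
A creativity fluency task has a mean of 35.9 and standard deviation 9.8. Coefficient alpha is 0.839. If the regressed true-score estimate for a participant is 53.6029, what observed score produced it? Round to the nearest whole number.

T̂ = ρX + (1 − ρ)μ  ⇒  X = (T̂ − (1 − ρ)μ) / ρ
X = (53.6029 − 0.161 × 35.9) / 0.839 = (53.6029 − 5.7799) / 0.839 = 47.8230 / 0.839 = 57.00

57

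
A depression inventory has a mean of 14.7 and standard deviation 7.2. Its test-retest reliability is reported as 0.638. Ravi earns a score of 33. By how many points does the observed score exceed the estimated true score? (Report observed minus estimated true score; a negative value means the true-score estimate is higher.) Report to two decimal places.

6.62

Regress the observed score toward the mean by the unreliability: T̂ = 0.638·33 + 0.362·14.7 = 21.054 + 5.3214 = 26.3754.
X − T̂ = 33 − 26.375 = 6.625 → 6.62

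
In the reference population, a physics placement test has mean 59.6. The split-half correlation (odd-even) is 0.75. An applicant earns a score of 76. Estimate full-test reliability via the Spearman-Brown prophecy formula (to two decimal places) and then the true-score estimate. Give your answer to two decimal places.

Spearman-Brown: ρ = 2r/(1 + r) = 2(0.75)/(1 + 0.75) = 1.500/1.75 = 0.8571 → 0.86
T̂ = 0.86(76) + 0.14(59.6) = 65.36 + 8.344 = 73.704 → 73.70

73.70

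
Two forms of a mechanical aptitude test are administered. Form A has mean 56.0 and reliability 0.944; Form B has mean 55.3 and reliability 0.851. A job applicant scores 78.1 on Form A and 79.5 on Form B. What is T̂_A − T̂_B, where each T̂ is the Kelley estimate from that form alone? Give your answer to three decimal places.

T̂_A = 0.944(78.1) + 0.056(56.0) = 76.86240
T̂_B = 0.851(79.5) + 0.149(55.3) = 75.89420
T̂_A − T̂_B = 0.96820

0.968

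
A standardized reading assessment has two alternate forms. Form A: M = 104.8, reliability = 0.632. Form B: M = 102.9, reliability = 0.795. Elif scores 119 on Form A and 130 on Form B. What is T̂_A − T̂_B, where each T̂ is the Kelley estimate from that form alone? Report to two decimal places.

T̂_A = 0.632(119) + 0.368(104.8) = 113.7744
T̂_B = 0.795(130) + 0.205(102.9) = 124.4445
T̂_A − T̂_B = -10.6701

-10.67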